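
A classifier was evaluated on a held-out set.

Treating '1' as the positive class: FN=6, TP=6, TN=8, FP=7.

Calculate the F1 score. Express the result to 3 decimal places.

0.480

Precision = TP/(TP+FP) = 6/13 = 0.4615
Recall = TP/(TP+FN) = 6/12 = 0.5000
F1 = 2·TP/(2·TP+FP+FN) = 12/25 = 0.480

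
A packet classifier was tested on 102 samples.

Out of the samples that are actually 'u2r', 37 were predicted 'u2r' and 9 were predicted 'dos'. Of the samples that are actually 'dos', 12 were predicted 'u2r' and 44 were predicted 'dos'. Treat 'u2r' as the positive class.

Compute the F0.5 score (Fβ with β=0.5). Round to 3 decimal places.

0.764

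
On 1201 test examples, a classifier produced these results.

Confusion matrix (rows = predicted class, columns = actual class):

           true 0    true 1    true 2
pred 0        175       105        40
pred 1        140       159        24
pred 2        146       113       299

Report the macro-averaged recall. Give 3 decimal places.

0.542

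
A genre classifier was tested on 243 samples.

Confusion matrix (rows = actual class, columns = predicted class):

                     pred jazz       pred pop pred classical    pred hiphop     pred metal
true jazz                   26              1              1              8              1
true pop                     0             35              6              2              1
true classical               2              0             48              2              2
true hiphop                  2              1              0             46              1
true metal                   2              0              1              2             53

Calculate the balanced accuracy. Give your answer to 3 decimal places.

0.844

Balanced accuracy = mean of per-class recall.
  jazz: recall = 26/37 = 0.7027
  pop: recall = 35/44 = 0.7955
  classical: recall = 48/54 = 0.8889
  hiphop: recall = 46/50 = 0.9200
  metal: recall = 53/58 = 0.9138
Mean = (0.7027 + 0.7955 + 0.8889 + 0.9200 + 0.9138) / 5 = 0.844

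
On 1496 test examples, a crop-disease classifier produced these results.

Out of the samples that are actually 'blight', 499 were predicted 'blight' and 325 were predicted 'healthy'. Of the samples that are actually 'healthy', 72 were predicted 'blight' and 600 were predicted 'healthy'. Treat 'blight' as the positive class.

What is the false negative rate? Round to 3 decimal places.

FNR = FN/(FN+TP) = 325/(325+499) = 0.394

0.394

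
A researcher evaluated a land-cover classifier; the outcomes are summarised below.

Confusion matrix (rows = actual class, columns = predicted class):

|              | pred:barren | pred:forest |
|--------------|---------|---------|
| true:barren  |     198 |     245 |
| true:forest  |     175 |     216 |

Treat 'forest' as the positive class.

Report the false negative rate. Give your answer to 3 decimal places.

0.448

FNR = FN/(FN+TP) = 175/(175+216) = 0.448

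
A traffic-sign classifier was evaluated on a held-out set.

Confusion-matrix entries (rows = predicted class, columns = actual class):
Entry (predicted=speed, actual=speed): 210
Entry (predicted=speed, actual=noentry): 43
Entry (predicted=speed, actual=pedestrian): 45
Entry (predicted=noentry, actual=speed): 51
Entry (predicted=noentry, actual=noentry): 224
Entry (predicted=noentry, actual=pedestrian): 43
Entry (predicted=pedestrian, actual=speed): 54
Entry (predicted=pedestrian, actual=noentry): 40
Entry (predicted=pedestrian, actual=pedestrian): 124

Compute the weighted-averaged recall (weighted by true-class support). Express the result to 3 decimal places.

0.669

Per-class recall (TP/(TP+FN)):
  speed: TP=210, FN=51+54=105 → 210/315 = 0.6667
  noentry: TP=224, FN=43+40=83 → 224/307 = 0.7296
  pedestrian: TP=124, FN=45+43=88 → 124/212 = 0.5849
Weighted-recall = Σ (supportᵢ/N)·recallᵢ with N=834: (315/834)·0.6667 + (307/834)·0.7296 + (212/834)·0.5849 = 0.669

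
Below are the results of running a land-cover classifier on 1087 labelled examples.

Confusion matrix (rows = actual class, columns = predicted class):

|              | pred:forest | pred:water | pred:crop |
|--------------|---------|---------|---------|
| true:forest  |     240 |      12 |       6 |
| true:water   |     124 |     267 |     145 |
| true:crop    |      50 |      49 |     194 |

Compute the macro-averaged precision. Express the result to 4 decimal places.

0.6520

Per-class precision (TP/(TP+FP)):
  forest: TP=240, FP=124+50=174 → 240/414 = 0.57971
  water: TP=267, FP=12+49=61 → 267/328 = 0.81402
  crop: TP=194, FP=6+145=151 → 194/345 = 0.56232
Macro-precision = mean = (0.57971 + 0.81402 + 0.56232) / 3 = 0.6520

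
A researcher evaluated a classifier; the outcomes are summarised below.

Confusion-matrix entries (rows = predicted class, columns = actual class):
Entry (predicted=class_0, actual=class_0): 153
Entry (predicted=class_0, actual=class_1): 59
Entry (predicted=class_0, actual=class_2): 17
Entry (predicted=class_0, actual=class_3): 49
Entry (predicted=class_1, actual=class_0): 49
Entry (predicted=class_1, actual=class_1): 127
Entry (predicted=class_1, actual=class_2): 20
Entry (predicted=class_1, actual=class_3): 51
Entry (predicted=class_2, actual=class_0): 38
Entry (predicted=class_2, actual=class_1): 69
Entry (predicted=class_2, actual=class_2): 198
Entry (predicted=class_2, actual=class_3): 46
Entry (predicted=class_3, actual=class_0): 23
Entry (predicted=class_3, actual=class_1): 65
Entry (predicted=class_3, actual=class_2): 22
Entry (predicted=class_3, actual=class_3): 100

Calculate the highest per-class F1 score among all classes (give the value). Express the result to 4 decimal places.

0.6513

Per-class F1 score (2·TP/(2·TP+FP+FN)):
  class_0: TP=153, FP=59+17+49=125, FN=49+38+23=110 → 306/541 = 0.56562
  class_1: TP=127, FP=49+20+51=120, FN=59+69+65=193 → 254/567 = 0.44797
  class_2: TP=198, FP=38+69+46=153, FN=17+20+22=59 → 396/608 = 0.65132
  class_3: TP=100, FP=23+65+22=110, FN=49+51+46=146 → 200/456 = 0.43860
Highest is class 'class_2' with F1 score = 0.6513.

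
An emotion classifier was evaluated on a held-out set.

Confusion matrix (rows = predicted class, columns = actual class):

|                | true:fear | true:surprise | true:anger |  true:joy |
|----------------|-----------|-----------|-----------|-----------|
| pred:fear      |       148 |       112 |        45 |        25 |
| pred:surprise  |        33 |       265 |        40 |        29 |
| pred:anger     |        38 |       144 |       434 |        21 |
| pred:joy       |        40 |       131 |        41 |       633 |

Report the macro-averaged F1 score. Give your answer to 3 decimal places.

Per-class F1 score (2·TP/(2·TP+FP+FN)):
  fear: TP=148, FP=112+45+25=182, FN=33+38+40=111 → 296/589 = 0.5025
  surprise: TP=265, FP=33+40+29=102, FN=112+144+131=387 → 530/1019 = 0.5201
  anger: TP=434, FP=38+144+21=203, FN=45+40+41=126 → 868/1197 = 0.7251
  joy: TP=633, FP=40+131+41=212, FN=25+29+21=75 → 1266/1553 = 0.8152
Macro-F1 score = mean = (0.5025 + 0.5201 + 0.7251 + 0.8152) / 4 = 0.641

0.641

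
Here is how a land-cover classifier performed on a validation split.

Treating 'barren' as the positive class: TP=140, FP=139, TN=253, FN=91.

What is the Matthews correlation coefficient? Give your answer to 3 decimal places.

MCC = (TP·TN − FP·FN) / √((TP+FP)(TP+FN)(TN+FP)(TN+FN))
Numerator = 140·253 − 139·91 = 22771
Denominator = √(279·231·392·344) = √8690818752 = 93224.5609
MCC = 22771 / 93224.5609 = 0.244

0.244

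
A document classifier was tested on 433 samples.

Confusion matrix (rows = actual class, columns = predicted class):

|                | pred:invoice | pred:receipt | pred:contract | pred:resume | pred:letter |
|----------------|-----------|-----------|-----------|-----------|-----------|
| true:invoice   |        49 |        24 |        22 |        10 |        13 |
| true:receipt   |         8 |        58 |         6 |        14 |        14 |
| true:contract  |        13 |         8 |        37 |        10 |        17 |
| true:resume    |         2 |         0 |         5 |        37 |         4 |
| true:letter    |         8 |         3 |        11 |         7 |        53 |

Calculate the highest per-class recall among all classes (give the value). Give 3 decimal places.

0.771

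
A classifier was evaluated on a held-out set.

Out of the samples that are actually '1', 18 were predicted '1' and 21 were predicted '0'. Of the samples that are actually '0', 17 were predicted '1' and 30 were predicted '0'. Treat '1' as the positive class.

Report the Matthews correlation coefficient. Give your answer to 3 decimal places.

0.101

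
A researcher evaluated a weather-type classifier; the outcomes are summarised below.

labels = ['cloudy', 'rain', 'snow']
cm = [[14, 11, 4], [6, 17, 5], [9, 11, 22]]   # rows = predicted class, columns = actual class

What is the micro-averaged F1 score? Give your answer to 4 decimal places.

Micro-averaging pools counts across classes: ΣTP=53, ΣFP=46, ΣFN=46.
Micro-F1 score = 2·TP/(2·TP+FP+FN) on pooled counts = 0.5354 (equals overall accuracy in single-label multiclass).

0.5354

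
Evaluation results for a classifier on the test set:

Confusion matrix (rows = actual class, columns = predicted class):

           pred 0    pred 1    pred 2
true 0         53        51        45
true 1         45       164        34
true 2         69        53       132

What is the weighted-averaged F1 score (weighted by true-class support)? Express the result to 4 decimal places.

0.5420

Per-class F1 score (2·TP/(2·TP+FP+FN)):
  0: TP=53, FP=45+69=114, FN=51+45=96 → 106/316 = 0.33544
  1: TP=164, FP=51+53=104, FN=45+34=79 → 328/511 = 0.64188
  2: TP=132, FP=45+34=79, FN=69+53=122 → 264/465 = 0.56774
Weighted-F1 score = Σ (supportᵢ/N)·F1 scoreᵢ with N=646: (149/646)·0.33544 + (243/646)·0.64188 + (254/646)·0.56774 = 0.5420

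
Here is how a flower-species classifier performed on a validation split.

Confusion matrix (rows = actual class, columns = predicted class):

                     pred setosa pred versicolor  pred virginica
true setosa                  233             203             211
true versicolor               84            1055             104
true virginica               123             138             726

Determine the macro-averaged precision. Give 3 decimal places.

0.661

Per-class precision (TP/(TP+FP)):
  setosa: TP=233, FP=84+123=207 → 233/440 = 0.5295
  versicolor: TP=1055, FP=203+138=341 → 1055/1396 = 0.7557
  virginica: TP=726, FP=211+104=315 → 726/1041 = 0.6974
Macro-precision = mean = (0.5295 + 0.7557 + 0.6974) / 3 = 0.661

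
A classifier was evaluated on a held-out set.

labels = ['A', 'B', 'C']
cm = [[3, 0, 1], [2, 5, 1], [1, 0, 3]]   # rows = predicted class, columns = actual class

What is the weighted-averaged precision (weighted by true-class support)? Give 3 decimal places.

0.711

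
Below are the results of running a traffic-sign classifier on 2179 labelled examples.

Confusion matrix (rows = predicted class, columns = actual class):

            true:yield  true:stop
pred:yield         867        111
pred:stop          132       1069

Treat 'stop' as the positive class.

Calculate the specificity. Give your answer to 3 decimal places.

Specificity = TN/(TN+FP) = 867/(867+132) = 0.868

0.868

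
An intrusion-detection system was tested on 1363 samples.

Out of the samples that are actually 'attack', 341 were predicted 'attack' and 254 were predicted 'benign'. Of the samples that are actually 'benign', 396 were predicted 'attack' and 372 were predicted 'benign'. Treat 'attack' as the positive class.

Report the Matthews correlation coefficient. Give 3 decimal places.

MCC = (TP·TN − FP·FN) / √((TP+FP)(TP+FN)(TN+FP)(TN+FN))
Numerator = 341·372 − 396·254 = 26268
Denominator = √(737·595·768·626) = √210823979520 = 459155.7247
MCC = 26268 / 459155.7247 = 0.057

0.057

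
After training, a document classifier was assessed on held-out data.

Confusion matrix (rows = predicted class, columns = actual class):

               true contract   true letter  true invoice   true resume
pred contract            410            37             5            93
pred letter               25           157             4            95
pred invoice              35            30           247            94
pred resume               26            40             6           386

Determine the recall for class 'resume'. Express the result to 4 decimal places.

One-vs-rest for 'resume': TP = diagonal; FP = other classes predicted 'resume'; FN = 'resume' predicted as other.
recall = TP/(TP+FN).
resume: TP=386, FN=93+95+94=282 → 386/668 = 0.57784

0.5778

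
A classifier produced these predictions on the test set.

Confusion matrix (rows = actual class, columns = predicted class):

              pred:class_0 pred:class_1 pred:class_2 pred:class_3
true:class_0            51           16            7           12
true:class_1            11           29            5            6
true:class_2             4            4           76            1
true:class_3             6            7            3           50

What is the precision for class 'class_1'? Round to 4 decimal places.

0.5179

precision = TP/(TP+FP).
class_1: TP=29, FP=16+4+7=27 → 29/56 = 0.51786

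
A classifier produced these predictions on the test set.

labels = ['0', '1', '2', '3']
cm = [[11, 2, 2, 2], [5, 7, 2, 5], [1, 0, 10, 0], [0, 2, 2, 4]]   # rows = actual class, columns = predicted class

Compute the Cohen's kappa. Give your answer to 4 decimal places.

Observed agreement pₒ = trace/N = 32/55 = 0.58182
Expected agreement pₑ = Σ (rowᵢ·colᵢ)/N² = (17·17 + 19·11 + 11·16 + 8·11)/55² = 0.25190
κ = (pₒ − pₑ)/(1 − pₑ) = (0.58182 − 0.25190)/(1 − 0.25190) = 0.4410

0.4410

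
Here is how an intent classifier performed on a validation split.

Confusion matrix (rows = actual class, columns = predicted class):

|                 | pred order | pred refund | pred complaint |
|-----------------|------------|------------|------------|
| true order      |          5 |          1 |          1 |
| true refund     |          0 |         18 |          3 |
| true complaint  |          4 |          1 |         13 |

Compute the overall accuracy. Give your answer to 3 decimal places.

0.783

Accuracy = trace / total = (5+18+13=36) / 46 = 36/46 = 0.783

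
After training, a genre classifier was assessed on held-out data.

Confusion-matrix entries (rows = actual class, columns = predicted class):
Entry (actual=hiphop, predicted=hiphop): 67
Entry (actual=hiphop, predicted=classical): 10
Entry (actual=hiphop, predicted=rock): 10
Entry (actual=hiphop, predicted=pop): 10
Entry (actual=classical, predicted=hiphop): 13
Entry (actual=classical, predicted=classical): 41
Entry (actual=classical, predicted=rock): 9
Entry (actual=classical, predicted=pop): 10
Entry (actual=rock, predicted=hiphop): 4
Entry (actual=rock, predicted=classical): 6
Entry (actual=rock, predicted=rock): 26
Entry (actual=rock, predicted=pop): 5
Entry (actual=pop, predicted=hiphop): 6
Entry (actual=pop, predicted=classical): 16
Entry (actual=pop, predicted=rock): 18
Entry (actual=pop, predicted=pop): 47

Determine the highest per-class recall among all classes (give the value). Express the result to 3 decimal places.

Per-class recall (TP/(TP+FN)):
  hiphop: TP=67, FN=10+10+10=30 → 67/97 = 0.6907
  classical: TP=41, FN=13+9+10=32 → 41/73 = 0.5616
  rock: TP=26, FN=4+6+5=15 → 26/41 = 0.6341
  pop: TP=47, FN=6+16+18=40 → 47/87 = 0.5402
Highest is class 'hiphop' with recall = 0.691.

0.691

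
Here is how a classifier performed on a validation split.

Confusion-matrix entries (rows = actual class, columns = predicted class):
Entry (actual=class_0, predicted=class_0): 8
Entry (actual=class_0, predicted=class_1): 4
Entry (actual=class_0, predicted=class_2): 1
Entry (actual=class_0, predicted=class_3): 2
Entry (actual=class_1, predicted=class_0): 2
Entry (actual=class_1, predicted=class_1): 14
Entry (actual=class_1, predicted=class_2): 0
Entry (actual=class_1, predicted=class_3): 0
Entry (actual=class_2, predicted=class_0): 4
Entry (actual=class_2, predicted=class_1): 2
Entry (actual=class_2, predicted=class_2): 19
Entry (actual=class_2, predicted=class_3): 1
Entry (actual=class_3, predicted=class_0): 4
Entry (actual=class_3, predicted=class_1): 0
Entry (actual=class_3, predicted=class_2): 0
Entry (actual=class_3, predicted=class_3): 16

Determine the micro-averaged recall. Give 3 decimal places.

0.740

Micro-averaging pools counts across classes: ΣTP=57, ΣFP=20, ΣFN=20.
Micro-recall = TP/(TP+FN) on pooled counts = 0.740 (equals overall accuracy in single-label multiclass).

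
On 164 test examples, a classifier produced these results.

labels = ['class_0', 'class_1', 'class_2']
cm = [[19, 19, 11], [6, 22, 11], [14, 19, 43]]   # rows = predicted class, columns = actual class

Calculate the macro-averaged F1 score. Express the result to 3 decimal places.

0.495

Per-class F1 score (2·TP/(2·TP+FP+FN)):
  class_0: TP=19, FP=19+11=30, FN=6+14=20 → 38/88 = 0.4318
  class_1: TP=22, FP=6+11=17, FN=19+19=38 → 44/99 = 0.4444
  class_2: TP=43, FP=14+19=33, FN=11+11=22 → 86/141 = 0.6099
Macro-F1 score = mean = (0.4318 + 0.4444 + 0.6099) / 3 = 0.495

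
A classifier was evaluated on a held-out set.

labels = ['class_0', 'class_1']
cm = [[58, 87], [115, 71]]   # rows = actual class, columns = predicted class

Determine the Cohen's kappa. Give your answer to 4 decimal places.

-0.2137

Observed agreement pₒ = trace/N = 129/331 = 0.38973
Expected agreement pₑ = Σ (rowᵢ·colᵢ)/N² = (145·173 + 186·158)/331² = 0.49719
κ = (pₒ − pₑ)/(1 − pₑ) = (0.38973 − 0.49719)/(1 − 0.49719) = -0.2137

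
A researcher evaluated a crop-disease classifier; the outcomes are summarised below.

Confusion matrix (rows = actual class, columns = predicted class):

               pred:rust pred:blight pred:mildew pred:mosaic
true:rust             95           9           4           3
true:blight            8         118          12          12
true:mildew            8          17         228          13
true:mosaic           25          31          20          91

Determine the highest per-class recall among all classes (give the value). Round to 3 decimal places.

0.857

Per-class recall (TP/(TP+FN)):
  rust: TP=95, FN=9+4+3=16 → 95/111 = 0.8559
  blight: TP=118, FN=8+12+12=32 → 118/150 = 0.7867
  mildew: TP=228, FN=8+17+13=38 → 228/266 = 0.8571
  mosaic: TP=91, FN=25+31+20=76 → 91/167 = 0.5449
Highest is class 'mildew' with recall = 0.857.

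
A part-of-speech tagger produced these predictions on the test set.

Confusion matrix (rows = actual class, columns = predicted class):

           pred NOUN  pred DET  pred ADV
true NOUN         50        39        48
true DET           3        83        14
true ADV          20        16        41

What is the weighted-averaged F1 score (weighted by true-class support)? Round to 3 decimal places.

Per-class F1 score (2·TP/(2·TP+FP+FN)):
  NOUN: TP=50, FP=3+20=23, FN=39+48=87 → 100/210 = 0.4762
  DET: TP=83, FP=39+16=55, FN=3+14=17 → 166/238 = 0.6975
  ADV: TP=41, FP=48+14=62, FN=20+16=36 → 82/180 = 0.4556
Weighted-F1 score = Σ (supportᵢ/N)·F1 scoreᵢ with N=314: (137/314)·0.4762 + (100/314)·0.6975 + (77/314)·0.4556 = 0.542

0.542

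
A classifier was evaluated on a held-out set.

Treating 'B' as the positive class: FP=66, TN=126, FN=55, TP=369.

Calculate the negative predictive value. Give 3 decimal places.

0.696

NPV = TN/(TN+FN) = 126/(126+55) = 0.696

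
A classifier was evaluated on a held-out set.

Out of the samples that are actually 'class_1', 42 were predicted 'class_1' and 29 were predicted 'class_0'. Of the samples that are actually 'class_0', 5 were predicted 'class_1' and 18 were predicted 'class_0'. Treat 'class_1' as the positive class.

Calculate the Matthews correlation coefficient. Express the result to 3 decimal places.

0.322

MCC = (TP·TN − FP·FN) / √((TP+FP)(TP+FN)(TN+FP)(TN+FN))
Numerator = 42·18 − 5·29 = 611
Denominator = √(47·71·23·47) = √3607297 = 1899.2886
MCC = 611 / 1899.2886 = 0.322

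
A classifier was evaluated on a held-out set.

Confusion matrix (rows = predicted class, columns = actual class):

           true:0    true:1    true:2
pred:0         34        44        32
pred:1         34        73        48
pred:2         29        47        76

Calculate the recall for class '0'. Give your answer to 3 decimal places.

recall = TP/(TP+FN).
0: TP=34, FN=34+29=63 → 34/97 = 0.3505

0.351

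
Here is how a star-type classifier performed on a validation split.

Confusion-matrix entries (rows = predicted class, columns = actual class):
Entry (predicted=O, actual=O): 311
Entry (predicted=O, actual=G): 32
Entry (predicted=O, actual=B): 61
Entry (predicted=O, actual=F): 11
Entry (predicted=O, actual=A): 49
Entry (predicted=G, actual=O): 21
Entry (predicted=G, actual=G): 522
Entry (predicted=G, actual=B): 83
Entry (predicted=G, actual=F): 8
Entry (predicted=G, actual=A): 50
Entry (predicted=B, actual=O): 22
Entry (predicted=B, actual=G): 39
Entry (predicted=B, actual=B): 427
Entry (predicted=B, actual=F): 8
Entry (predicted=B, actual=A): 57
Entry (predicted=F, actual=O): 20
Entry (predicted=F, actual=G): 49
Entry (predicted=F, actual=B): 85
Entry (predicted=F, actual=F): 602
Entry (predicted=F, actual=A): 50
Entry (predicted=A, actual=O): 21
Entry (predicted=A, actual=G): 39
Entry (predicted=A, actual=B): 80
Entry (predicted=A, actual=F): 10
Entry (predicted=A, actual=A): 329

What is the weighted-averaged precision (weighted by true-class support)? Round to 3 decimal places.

0.736

Per-class precision (TP/(TP+FP)):
  O: TP=311, FP=32+61+11+49=153 → 311/464 = 0.6703
  G: TP=522, FP=21+83+8+50=162 → 522/684 = 0.7632
  B: TP=427, FP=22+39+8+57=126 → 427/553 = 0.7722
  F: TP=602, FP=20+49+85+50=204 → 602/806 = 0.7469
  A: TP=329, FP=21+39+80+10=150 → 329/479 = 0.6868
Weighted-precision = Σ (supportᵢ/N)·precisionᵢ with N=2986: (395/2986)·0.6703 + (681/2986)·0.7632 + (736/2986)·0.7722 + (639/2986)·0.7469 + (535/2986)·0.6868 = 0.736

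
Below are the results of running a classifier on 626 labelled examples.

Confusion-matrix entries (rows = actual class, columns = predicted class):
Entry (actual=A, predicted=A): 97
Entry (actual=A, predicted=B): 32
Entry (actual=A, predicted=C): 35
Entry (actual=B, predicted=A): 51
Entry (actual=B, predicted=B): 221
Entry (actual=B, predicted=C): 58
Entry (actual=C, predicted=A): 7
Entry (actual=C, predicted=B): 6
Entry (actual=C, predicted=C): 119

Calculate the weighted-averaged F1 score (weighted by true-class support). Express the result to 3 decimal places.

Per-class F1 score (2·TP/(2·TP+FP+FN)):
  A: TP=97, FP=51+7=58, FN=32+35=67 → 194/319 = 0.6082
  B: TP=221, FP=32+6=38, FN=51+58=109 → 442/589 = 0.7504
  C: TP=119, FP=35+58=93, FN=7+6=13 → 238/344 = 0.6919
Weighted-F1 score = Σ (supportᵢ/N)·F1 scoreᵢ with N=626: (164/626)·0.6082 + (330/626)·0.7504 + (132/626)·0.6919 = 0.701

0.701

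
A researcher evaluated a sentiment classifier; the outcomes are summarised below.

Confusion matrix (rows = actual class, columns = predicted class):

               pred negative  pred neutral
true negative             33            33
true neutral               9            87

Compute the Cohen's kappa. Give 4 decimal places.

0.4307

Observed agreement pₒ = trace/N = 120/162 = 0.74074
Expected agreement pₑ = Σ (rowᵢ·colᵢ)/N² = (66·42 + 96·120)/162² = 0.54458
κ = (pₒ − pₑ)/(1 − pₑ) = (0.74074 − 0.54458)/(1 − 0.54458) = 0.4307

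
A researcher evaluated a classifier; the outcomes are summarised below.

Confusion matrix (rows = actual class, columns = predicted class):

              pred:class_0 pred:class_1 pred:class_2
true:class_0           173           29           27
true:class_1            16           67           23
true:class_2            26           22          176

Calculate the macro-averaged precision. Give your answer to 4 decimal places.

Per-class precision (TP/(TP+FP)):
  class_0: TP=173, FP=16+26=42 → 173/215 = 0.80465
  class_1: TP=67, FP=29+22=51 → 67/118 = 0.56780
  class_2: TP=176, FP=27+23=50 → 176/226 = 0.77876
Macro-precision = mean = (0.80465 + 0.56780 + 0.77876) / 3 = 0.7171

0.7171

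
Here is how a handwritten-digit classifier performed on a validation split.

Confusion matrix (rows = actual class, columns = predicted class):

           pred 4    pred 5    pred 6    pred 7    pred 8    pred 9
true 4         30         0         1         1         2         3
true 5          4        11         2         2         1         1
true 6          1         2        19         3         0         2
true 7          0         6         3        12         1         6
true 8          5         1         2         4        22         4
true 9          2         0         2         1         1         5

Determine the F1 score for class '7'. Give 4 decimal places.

F1 score = 2·TP/(2·TP+FP+FN).
7: TP=12, FP=1+2+3+4+1=11, FN=0+6+3+1+6=16 → 24/51 = 0.47059

0.4706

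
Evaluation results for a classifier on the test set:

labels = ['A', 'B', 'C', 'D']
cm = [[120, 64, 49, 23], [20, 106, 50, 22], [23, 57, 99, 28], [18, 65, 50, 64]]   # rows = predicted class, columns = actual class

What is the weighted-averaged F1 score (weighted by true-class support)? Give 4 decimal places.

Per-class F1 score (2·TP/(2·TP+FP+FN)):
  A: TP=120, FP=64+49+23=136, FN=20+23+18=61 → 240/437 = 0.54920
  B: TP=106, FP=20+50+22=92, FN=64+57+65=186 → 212/490 = 0.43265
  C: TP=99, FP=23+57+28=108, FN=49+50+50=149 → 198/455 = 0.43516
  D: TP=64, FP=18+65+50=133, FN=23+22+28=73 → 128/334 = 0.38323
Weighted-F1 score = Σ (supportᵢ/N)·F1 scoreᵢ with N=858: (181/858)·0.54920 + (292/858)·0.43265 + (248/858)·0.43516 + (137/858)·0.38323 = 0.4501

0.4501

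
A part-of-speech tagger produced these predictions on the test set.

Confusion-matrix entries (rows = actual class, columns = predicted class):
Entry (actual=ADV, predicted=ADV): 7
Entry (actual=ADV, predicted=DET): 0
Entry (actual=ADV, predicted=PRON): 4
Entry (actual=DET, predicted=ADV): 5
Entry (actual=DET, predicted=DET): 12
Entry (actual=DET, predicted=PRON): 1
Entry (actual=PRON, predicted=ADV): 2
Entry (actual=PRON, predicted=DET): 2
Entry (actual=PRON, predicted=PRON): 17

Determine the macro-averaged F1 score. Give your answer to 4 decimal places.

0.7002

Per-class F1 score (2·TP/(2·TP+FP+FN)):
  ADV: TP=7, FP=5+2=7, FN=0+4=4 → 14/25 = 0.56000
  DET: TP=12, FP=0+2=2, FN=5+1=6 → 24/32 = 0.75000
  PRON: TP=17, FP=4+1=5, FN=2+2=4 → 34/43 = 0.79070
Macro-F1 score = mean = (0.56000 + 0.75000 + 0.79070) / 3 = 0.7002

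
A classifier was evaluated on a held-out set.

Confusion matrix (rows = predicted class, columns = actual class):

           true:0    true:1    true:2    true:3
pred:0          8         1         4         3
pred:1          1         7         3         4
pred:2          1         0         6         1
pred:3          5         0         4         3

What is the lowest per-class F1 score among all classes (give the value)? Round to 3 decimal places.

0.261

Per-class F1 score (2·TP/(2·TP+FP+FN)):
  0: TP=8, FP=1+4+3=8, FN=1+1+5=7 → 16/31 = 0.5161
  1: TP=7, FP=1+3+4=8, FN=1+0+0=1 → 14/23 = 0.6087
  2: TP=6, FP=1+0+1=2, FN=4+3+4=11 → 12/25 = 0.4800
  3: TP=3, FP=5+0+4=9, FN=3+4+1=8 → 6/23 = 0.2609
Lowest is class '3' with F1 score = 0.261.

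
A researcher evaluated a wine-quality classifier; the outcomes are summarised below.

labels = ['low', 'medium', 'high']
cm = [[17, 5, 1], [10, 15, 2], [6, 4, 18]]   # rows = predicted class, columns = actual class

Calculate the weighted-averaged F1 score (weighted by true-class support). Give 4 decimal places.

Per-class F1 score (2·TP/(2·TP+FP+FN)):
  low: TP=17, FP=5+1=6, FN=10+6=16 → 34/56 = 0.60714
  medium: TP=15, FP=10+2=12, FN=5+4=9 → 30/51 = 0.58824
  high: TP=18, FP=6+4=10, FN=1+2=3 → 36/49 = 0.73469
Weighted-F1 score = Σ (supportᵢ/N)·F1 scoreᵢ with N=78: (33/78)·0.60714 + (24/78)·0.58824 + (21/78)·0.73469 = 0.6357

0.6357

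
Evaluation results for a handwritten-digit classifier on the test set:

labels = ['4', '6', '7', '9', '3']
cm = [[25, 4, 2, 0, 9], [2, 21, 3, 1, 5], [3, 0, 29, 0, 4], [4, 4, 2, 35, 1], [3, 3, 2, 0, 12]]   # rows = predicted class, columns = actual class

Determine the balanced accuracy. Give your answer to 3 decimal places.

Balanced accuracy = mean of per-class recall.
  4: recall = 25/37 = 0.6757
  6: recall = 21/32 = 0.6563
  7: recall = 29/38 = 0.7632
  9: recall = 35/36 = 0.9722
  3: recall = 12/31 = 0.3871
Mean = (0.6757 + 0.6563 + 0.7632 + 0.9722 + 0.3871) / 5 = 0.691

0.691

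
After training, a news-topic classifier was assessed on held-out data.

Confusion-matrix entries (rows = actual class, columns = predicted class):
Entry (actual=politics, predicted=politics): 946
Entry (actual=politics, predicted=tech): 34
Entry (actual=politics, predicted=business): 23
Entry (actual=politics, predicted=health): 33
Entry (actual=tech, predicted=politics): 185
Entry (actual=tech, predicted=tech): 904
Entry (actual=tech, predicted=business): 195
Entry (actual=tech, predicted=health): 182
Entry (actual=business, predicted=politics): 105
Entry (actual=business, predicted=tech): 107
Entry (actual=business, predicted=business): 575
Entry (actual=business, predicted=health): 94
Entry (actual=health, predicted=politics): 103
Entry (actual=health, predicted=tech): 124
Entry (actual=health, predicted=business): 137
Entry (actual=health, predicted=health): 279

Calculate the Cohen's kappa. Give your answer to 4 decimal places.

Observed agreement pₒ = trace/N = 2704/4026 = 0.67163
Expected agreement pₑ = Σ (rowᵢ·colᵢ)/N² = (1036·1339 + 1466·1169 + 881·930 + 643·588)/4026² = 0.26519
κ = (pₒ − pₑ)/(1 − pₑ) = (0.67163 − 0.26519)/(1 − 0.26519) = 0.5531

0.5531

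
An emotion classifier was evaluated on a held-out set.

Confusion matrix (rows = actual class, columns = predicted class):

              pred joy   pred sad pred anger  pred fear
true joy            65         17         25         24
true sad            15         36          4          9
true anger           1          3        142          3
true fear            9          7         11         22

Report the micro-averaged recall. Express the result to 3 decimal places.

Micro-averaging pools counts across classes: ΣTP=265, ΣFP=128, ΣFN=128.
Micro-recall = TP/(TP+FN) on pooled counts = 0.674 (equals overall accuracy in single-label multiclass).

0.674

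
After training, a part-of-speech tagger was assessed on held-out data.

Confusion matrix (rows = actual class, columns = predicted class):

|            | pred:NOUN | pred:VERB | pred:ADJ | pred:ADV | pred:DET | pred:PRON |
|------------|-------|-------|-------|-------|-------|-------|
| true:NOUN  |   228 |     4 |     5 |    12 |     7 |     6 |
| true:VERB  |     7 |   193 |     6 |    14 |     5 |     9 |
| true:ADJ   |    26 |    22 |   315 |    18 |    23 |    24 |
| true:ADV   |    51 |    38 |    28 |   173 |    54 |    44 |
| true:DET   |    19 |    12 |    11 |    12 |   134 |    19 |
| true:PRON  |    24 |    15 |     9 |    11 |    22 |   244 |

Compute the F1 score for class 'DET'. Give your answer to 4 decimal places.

0.5929

F1 score = 2·TP/(2·TP+FP+FN).
DET: TP=134, FP=7+5+23+54+22=111, FN=19+12+11+12+19=73 → 268/452 = 0.59292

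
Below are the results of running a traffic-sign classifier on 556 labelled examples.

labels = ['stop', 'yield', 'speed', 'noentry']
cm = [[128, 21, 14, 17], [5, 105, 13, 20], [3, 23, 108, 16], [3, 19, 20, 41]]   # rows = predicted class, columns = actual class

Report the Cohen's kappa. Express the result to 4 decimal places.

Observed agreement pₒ = trace/N = 382/556 = 0.68705
Expected agreement pₑ = Σ (rowᵢ·colᵢ)/N² = (139·180 + 168·143 + 155·150 + 94·83)/556² = 0.25910
κ = (pₒ − pₑ)/(1 − pₑ) = (0.68705 − 0.25910)/(1 − 0.25910) = 0.5776

0.5776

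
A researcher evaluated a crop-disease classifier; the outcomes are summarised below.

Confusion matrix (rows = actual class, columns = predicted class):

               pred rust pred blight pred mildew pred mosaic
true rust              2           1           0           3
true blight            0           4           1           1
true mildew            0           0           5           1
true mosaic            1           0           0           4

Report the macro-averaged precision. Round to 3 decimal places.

Per-class precision (TP/(TP+FP)):
  rust: TP=2, FP=0+0+1=1 → 2/3 = 0.6667
  blight: TP=4, FP=1+0+0=1 → 4/5 = 0.8000
  mildew: TP=5, FP=0+1+0=1 → 5/6 = 0.8333
  mosaic: TP=4, FP=3+1+1=5 → 4/9 = 0.4444
Macro-precision = mean = (0.6667 + 0.8000 + 0.8333 + 0.4444) / 4 = 0.686

0.686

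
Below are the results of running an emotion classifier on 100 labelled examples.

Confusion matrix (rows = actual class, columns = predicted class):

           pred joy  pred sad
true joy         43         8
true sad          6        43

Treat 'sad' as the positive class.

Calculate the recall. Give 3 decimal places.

0.878

Recall = TP/(TP+FN) = 43/(43+6) = 43/49 = 0.878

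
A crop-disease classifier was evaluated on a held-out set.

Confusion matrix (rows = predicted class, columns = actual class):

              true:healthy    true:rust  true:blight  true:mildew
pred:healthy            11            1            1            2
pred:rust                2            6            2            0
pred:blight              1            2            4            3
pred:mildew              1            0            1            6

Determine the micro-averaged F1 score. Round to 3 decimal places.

0.628

Micro-averaging pools counts across classes: ΣTP=27, ΣFP=16, ΣFN=16.
Micro-F1 score = 2·TP/(2·TP+FP+FN) on pooled counts = 0.628 (equals overall accuracy in single-label multiclass).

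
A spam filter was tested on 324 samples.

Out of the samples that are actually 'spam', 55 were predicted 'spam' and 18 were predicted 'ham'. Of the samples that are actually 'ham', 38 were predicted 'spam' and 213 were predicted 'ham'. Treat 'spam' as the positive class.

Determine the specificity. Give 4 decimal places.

Specificity = TN/(TN+FP) = 213/(213+38) = 0.8486

0.8486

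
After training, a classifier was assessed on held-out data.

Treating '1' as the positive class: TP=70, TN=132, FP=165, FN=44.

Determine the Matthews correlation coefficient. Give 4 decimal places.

0.0529

MCC = (TP·TN − FP·FN) / √((TP+FP)(TP+FN)(TN+FP)(TN+FN))
Numerator = 70·132 − 165·44 = 1980
Denominator = √(235·114·297·176) = √1400366880 = 37421.4762
MCC = 1980 / 37421.4762 = 0.0529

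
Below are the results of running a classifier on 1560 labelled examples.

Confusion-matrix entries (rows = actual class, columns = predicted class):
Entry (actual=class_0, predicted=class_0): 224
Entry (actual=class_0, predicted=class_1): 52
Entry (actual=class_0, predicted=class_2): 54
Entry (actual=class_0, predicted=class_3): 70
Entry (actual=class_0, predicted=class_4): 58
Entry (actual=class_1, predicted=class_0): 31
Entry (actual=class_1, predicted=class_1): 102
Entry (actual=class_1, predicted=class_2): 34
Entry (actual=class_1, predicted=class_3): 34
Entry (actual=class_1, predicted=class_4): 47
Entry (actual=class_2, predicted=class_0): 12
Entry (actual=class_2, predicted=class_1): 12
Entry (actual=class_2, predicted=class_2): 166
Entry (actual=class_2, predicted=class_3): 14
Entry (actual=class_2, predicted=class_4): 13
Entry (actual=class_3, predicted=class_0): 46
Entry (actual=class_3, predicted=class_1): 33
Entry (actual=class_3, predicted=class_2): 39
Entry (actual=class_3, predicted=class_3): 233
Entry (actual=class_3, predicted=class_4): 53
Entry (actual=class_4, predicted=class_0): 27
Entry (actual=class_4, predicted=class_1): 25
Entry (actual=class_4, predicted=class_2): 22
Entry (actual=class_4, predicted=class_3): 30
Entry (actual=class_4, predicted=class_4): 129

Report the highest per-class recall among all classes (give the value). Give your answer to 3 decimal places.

Per-class recall (TP/(TP+FN)):
  class_0: TP=224, FN=52+54+70+58=234 → 224/458 = 0.4891
  class_1: TP=102, FN=31+34+34+47=146 → 102/248 = 0.4113
  class_2: TP=166, FN=12+12+14+13=51 → 166/217 = 0.7650
  class_3: TP=233, FN=46+33+39+53=171 → 233/404 = 0.5767
  class_4: TP=129, FN=27+25+22+30=104 → 129/233 = 0.5536
Highest is class 'class_2' with recall = 0.765.

0.765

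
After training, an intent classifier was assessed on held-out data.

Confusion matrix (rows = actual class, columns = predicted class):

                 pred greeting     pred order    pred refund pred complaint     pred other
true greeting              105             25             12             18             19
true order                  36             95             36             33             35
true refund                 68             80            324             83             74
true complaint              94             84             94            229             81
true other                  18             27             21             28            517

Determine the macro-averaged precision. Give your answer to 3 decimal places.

0.519

Per-class precision (TP/(TP+FP)):
  greeting: TP=105, FP=36+68+94+18=216 → 105/321 = 0.3271
  order: TP=95, FP=25+80+84+27=216 → 95/311 = 0.3055
  refund: TP=324, FP=12+36+94+21=163 → 324/487 = 0.6653
  complaint: TP=229, FP=18+33+83+28=162 → 229/391 = 0.5857
  other: TP=517, FP=19+35+74+81=209 → 517/726 = 0.7121
Macro-precision = mean = (0.3271 + 0.3055 + 0.6653 + 0.5857 + 0.7121) / 5 = 0.519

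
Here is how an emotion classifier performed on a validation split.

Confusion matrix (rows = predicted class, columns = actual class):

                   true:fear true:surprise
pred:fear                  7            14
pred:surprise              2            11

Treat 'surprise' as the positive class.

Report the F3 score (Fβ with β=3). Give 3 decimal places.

Fβ = (1+β²)·TP / ((1+β²)·TP + β²·FN + FP), with β²=9
= 10·11 / (10·11 + 9·14 + 2) = 0.462

0.462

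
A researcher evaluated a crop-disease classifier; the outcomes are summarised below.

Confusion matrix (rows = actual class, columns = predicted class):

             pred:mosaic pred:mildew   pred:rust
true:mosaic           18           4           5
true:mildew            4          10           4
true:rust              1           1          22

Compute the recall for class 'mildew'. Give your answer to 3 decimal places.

One-vs-rest for 'mildew': TP = diagonal; FP = other classes predicted 'mildew'; FN = 'mildew' predicted as other.
recall = TP/(TP+FN).
mildew: TP=10, FN=4+4=8 → 10/18 = 0.5556

0.556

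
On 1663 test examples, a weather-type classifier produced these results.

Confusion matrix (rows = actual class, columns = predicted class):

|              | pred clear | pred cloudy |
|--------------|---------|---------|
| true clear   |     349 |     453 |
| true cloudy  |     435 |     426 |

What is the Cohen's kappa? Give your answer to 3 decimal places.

Observed agreement pₒ = trace/N = 775/1663 = 0.4660
Expected agreement pₑ = Σ (rowᵢ·colᵢ)/N² = (802·784 + 861·879)/1663² = 0.5010
κ = (pₒ − pₑ)/(1 − pₑ) = (0.4660 − 0.5010)/(1 − 0.5010) = -0.070

-0.070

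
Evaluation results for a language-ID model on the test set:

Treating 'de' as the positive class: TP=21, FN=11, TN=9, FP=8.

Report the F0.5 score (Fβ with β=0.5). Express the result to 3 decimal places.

0.709

Fβ = (1+β²)·TP / ((1+β²)·TP + β²·FN + FP), with β²=1/4
= 1.25·21 / (1.25·21 + 0.25·11 + 8) = 0.709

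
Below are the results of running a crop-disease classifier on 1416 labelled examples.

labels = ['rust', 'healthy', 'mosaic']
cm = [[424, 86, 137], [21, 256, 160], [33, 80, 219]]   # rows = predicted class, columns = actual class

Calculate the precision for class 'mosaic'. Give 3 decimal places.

One-vs-rest for 'mosaic': TP = diagonal; FP = other classes predicted 'mosaic'; FN = 'mosaic' predicted as other.
precision = TP/(TP+FP).
mosaic: TP=219, FP=33+80=113 → 219/332 = 0.6596

0.660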